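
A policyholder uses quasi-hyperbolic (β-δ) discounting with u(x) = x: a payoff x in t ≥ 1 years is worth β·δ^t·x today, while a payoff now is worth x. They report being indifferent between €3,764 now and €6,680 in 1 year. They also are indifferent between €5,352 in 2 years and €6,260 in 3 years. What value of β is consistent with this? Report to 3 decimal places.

β ≈ 0.659

The second indifference involves only future payoffs, so β cancels: β·δ^2·5352 = β·δ^3·6260, giving δ = 5352/6260 = 0.85495.
Now use the now-vs-future pair: 3764 = β·δ·6680 gives β = 3764/(0.85495·6680) ≈ 0.659.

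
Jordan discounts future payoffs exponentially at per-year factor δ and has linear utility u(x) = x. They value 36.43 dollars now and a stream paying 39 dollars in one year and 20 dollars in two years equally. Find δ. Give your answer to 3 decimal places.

Present value of the stream is 39·δ + 20·δ². Indifference gives 39δ + 20δ² = 36.43.
So 20δ² + 39δ − 36.43 = 0.
δ = (−39 + √(39² + 4·20·36.43)) / (2·20) = (−39 + √4435.40) / 40 ≈ 0.690.

δ ≈ 0.690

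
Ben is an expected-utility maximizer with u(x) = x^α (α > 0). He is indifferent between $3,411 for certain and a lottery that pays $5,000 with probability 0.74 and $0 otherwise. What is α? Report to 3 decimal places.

α ≈ 0.787

Since u(0) = 0, the lottery's EU is 0.74·5000^α.
Indifference: 3411^α = 0.74·5000^α, so (3411/5000)^α = 0.74.
Take logs: α = ln 0.74 / ln(3411/5000) ≈ 0.78734.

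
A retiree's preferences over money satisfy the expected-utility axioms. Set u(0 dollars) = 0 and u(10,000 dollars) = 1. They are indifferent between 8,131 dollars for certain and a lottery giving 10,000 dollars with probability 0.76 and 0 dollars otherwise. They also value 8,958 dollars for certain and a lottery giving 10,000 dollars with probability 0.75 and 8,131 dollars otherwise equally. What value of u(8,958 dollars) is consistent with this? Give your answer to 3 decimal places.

0.940

The first gamble pins u(8,131 dollars): it must equal 0.76·1 + 0.24·0 = 0.76.
Chaining: u(8,958 dollars) = 0.75·1.00 + 0.25·0.76 = 0.9400.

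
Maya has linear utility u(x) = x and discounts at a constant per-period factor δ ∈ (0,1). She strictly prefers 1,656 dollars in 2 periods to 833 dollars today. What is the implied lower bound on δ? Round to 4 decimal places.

δ > 0.7092

Comparing present values: 833 < δ^2·1656.
So δ^2 > 833/1656 = 0.50302; taking the square root of both positive sides preserves the inequality.
δ > 0.50302^(1/2) = 0.7092.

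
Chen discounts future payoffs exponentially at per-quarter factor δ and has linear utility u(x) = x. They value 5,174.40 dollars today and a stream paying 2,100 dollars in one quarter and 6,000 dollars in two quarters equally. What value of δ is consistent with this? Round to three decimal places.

Present value of the stream is 2100·δ + 6000·δ². Indifference gives 2100δ + 6000δ² = 5174.40.
Rearranged: 6000δ² + 2100δ − 5174.40 = 0.
The positive root is δ = [−2100 + √(2100² + 4·6000·5174.40)] / (2·6000) = (−2100 + 11340.000)/12000 ≈ 0.770.

δ ≈ 0.770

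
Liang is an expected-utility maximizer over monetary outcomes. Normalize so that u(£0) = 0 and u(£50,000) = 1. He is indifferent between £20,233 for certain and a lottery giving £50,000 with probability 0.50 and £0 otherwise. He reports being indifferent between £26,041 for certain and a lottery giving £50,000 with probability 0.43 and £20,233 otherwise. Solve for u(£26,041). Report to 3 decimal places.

0.715

The first gamble pins u(£20,233): it must equal 0.50·1 + 0.50·0 = 0.50.
Then u(£26,041) = 0.43·u(£50,000) + 0.57·u(£20,233) = 0.43·1.00 + 0.57·0.50 = 0.7150.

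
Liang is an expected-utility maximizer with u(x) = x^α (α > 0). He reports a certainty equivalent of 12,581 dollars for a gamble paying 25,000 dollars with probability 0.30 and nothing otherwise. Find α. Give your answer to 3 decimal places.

EU(lottery) = 0.30·25000^α + 0.70·0 = 0.30·25000^α.
Setting u(12581) equal to that: 12581^α = 0.30·25000^α ⇒ (12581/25000)^α = 0.30.
Take logs: α = ln 0.30 / ln(12581/25000) ≈ 1.75330.

α ≈ 1.753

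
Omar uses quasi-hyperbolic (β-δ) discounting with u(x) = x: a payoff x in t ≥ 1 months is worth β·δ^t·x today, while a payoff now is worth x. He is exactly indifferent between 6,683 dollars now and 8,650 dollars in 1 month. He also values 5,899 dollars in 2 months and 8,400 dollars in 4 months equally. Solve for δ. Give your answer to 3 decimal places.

Both payoffs in the second observation are in the future, so β drops out: δ^2·5899 = δ^4·8400 ⇒ δ^2 = 5899/8400 = 0.70226, so δ = 0.83801.

δ ≈ 0.838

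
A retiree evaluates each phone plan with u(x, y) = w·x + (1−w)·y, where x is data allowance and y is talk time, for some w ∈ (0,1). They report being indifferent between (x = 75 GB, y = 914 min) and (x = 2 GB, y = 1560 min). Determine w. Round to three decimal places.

u(75,914) = u(2,1560) means w·75 + (1−w)·914 = w·2 + (1−w)·1560.
Collecting terms: w·73 = (1−w)·646.
So w/(1−w) = 646/73 = 8.8493, giving w = 646/(73+646) = 0.898.

w = 0.898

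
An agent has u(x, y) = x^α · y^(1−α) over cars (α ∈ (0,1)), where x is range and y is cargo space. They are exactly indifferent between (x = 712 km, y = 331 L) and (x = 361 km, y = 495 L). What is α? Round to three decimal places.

The Cobb–Douglas utilities coincide, so 712^α·331^(1−α) = 361^α·495^(1−α).
Rearrange to (712/361)^α = (495/331)^(1−α) and take logs: α·0.679200 = (1−α)·0.402439.
So α/(1−α) = (0.402439)/(0.679200) = 0.592519, and α = 0.592519/1.592519 ≈ 0.372.

α ≈ 0.372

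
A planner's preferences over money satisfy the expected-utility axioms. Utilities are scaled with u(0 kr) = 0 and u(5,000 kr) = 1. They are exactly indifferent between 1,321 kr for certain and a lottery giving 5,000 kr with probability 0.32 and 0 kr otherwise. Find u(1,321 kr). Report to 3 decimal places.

By the standard-gamble method, u(1,321 kr) is just the indifference probability on the best outcome: 0.32.

0.320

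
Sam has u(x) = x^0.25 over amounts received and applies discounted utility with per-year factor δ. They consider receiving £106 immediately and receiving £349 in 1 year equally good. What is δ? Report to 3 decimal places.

δ ≈ 0.742

Equating discounted utilities: u(106) = δ·u(349) ⇒ δ = u(106)/u(349).
Since u(x) = x^0.25, δ = (106/349)^0.25 = 0.30372^0.25 = 0.74237.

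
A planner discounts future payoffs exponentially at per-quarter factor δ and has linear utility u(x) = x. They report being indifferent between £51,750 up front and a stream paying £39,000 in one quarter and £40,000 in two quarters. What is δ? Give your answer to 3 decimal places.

δ ≈ 0.750

Equating present values: 51750 = 39000δ + 40000δ².
So 40000δ² + 39000δ − 51750 = 0.
δ = (−39000 + √(39000² + 4·40000·51750)) / (2·40000) = (−39000 + √9801000000.00) / 80000 ≈ 0.750.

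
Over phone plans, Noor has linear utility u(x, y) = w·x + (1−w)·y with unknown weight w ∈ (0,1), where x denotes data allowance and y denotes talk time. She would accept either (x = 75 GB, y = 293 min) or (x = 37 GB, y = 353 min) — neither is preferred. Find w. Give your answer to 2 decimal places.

w = 0.61

Indifference: w·75 + (1−w)·293 = w·37 + (1−w)·353.
Rearranging, 38·w − 60·(1−w) = 0.
Hence w = 60/(38+60) = 60/98 = 0.61.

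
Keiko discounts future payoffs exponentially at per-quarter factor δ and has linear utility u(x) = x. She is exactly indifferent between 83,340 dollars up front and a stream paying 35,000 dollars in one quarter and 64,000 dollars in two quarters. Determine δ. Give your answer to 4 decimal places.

δ ≈ 0.9000

Present value of the stream is 35000·δ + 64000·δ². Indifference gives 35000δ + 64000δ² = 83340.
Rearranged: 64000δ² + 35000δ − 83340 = 0.
δ = (−35000 + √(35000² + 4·64000·83340)) / (2·64000) = (−35000 + √22560040000.00) / 128000 ≈ 0.9000.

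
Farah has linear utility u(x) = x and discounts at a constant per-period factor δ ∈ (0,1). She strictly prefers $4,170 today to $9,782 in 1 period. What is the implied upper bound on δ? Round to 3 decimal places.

δ < 0.426

Comparing present values: 4170 > δ·9782.
So δ < 4170/9782 = 0.42629.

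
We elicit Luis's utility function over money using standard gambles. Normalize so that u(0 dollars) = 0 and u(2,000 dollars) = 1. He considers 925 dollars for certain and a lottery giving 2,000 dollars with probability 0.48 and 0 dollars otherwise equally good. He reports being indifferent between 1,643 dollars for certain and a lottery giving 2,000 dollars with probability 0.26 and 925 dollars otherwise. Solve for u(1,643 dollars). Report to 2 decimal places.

First, u(925 dollars) = 0.48·u(2,000 dollars) + 0.52·u(0 dollars) = 0.48.
Chaining: u(1,643 dollars) = 0.26·1.00 + 0.74·0.48 = 0.6152.

0.62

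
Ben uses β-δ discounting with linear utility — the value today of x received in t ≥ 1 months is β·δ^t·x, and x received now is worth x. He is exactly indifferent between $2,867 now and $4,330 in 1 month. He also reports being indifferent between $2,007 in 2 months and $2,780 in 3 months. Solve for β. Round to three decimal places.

β ≈ 0.917

Both payoffs in the second observation are in the future, so β drops out: δ^2·2007 = δ^3·2780 ⇒ δ = 2007/2780 = 0.72194.
Now use the now-vs-future pair: 2867 = β·δ·4330 gives β = 2867/(0.72194·4330) ≈ 0.917.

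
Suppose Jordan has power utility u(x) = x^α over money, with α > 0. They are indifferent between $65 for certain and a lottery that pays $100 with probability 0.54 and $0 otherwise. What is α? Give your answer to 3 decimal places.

α ≈ 1.430

The lottery's expected utility is 0.54·u(100) + 0.46·u(0) = 0.54·100^α (since u(0) = 0 for α > 0).
Equating: 65^α = 0.54·100^α, i.e. 0.6500^α = 0.54.
Take logs: α = ln 0.54 / ln(65/100) ≈ 1.43039.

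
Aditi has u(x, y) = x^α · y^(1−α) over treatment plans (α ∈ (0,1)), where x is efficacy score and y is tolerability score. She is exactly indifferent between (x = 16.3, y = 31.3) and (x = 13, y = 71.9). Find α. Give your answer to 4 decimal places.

Indifference: 16.3^α · 31.3^(1−α) = 13^α · 71.9^(1−α).
Rearrange to (16.3/13)^α = (71.9/31.3)^(1−α) and take logs: α·0.2262158 = (1−α)·0.8316582.
Thus α·(1.0578740) = 0.8316582, so α = 0.8316582/1.0578740 ≈ 0.7862.

α ≈ 0.7862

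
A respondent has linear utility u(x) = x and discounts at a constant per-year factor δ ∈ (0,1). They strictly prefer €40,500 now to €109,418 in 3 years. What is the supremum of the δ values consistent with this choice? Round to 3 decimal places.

δ < 0.718

Comparing present values: 40500 > δ^3·109418.
Hence δ^3 < 40500/109418 = 0.37014, and x ↦ x^(1/3) is increasing on (0,∞).
δ < 0.37014^(1/3) = 0.718.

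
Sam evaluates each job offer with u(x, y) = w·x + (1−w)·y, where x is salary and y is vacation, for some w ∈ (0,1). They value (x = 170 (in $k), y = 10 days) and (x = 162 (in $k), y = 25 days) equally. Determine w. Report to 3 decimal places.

u(170,10) = u(162,25) means w·170 + (1−w)·10 = w·162 + (1−w)·25.
Rearranging, 8·w − 15·(1−w) = 0.
The marginal rate of substitution is 15/8, so w = 15/(8+15) = 0.652.

w = 0.652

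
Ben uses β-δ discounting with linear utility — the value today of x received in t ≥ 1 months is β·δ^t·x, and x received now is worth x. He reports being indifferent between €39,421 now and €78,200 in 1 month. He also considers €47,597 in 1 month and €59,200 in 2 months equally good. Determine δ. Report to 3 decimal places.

δ ≈ 0.804

From the later pair, β·δ^1·47597 = β·δ^2·59200; dividing through, δ = 47597/59200 = 0.80400.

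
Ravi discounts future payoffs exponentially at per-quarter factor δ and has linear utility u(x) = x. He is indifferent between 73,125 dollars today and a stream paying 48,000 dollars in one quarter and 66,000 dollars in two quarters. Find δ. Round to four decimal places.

Present value of the stream is 48000·δ + 66000·δ². Indifference gives 48000δ + 66000δ² = 73125.
So 66000δ² + 48000δ − 73125 = 0.
δ = (−48000 + √(48000² + 4·66000·73125)) / (2·66000) = (−48000 + √21609000000.00) / 132000 ≈ 0.7500.

δ ≈ 0.7500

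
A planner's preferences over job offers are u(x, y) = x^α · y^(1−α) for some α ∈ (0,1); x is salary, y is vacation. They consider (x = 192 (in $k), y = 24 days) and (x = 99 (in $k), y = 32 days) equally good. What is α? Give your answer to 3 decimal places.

α ≈ 0.303

Set the two utilities equal: 192^α·24^(1−α) = 99^α·32^(1−α).
(192/99)^α = (32/24)^(1−α); take logs: α·ln(192/99) = (1−α)·ln(32/24), i.e. α·0.662376 = (1−α)·0.287682.
So α/(1−α) = (0.287682)/(0.662376) = 0.434318, and α = 0.434318/1.434318 ≈ 0.303.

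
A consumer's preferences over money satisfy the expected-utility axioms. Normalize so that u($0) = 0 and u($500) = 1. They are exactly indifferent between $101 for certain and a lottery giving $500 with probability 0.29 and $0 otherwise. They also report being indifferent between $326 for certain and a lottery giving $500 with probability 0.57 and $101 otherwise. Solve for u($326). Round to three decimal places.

The first gamble pins u($101): it must equal 0.29·1 + 0.71·0 = 0.29.
Then u($326) = 0.57·u($500) + 0.43·u($101) = 0.57·1.00 + 0.43·0.29 = 0.6947.

0.695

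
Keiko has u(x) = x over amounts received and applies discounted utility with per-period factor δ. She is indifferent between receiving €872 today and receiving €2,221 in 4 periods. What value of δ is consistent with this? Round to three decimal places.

Equating discounted utilities: u(872) = δ^4·u(2221) ⇒ δ^4 = u(872)/u(2221).
With u(x) = x: δ^4 = 872/2221 = 0.39262.
Taking the 4th root: δ = 0.39262^(1/4) ≈ 0.792.

δ ≈ 0.792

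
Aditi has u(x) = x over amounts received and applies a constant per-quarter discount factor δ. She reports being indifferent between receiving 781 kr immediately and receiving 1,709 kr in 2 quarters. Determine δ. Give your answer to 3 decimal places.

The payoff in 2 quarters is discounted by δ^2, so u(781) = δ^2·u(1709) and δ^2 = u(781)/u(1709).
With u(x) = x: δ^2 = 781/1709 = 0.45699.
So δ = 0.45699^(1/2) ≈ 0.676.

δ ≈ 0.676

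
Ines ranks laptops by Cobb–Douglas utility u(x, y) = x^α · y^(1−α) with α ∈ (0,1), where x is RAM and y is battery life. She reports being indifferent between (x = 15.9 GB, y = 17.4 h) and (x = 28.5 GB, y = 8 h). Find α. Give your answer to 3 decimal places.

α ≈ 0.571

Indifference: 15.9^α · 17.4^(1−α) = 28.5^α · 8^(1−α).
Rearrange to (15.9/28.5)^α = (8/17.4)^(1−α) and take logs: α·-0.583585 = (1−α)·-0.777029.
Thus α·(-1.360614) = -0.777029, so α = -0.777029/-1.360614 ≈ 0.571.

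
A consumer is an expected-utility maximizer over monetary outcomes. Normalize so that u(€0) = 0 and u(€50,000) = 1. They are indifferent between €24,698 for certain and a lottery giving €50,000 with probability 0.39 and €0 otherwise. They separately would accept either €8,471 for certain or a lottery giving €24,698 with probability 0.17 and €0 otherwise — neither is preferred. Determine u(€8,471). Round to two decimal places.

0.07

From the first indifference, u(€24,698) = 0.39·u(€50,000) + 0.61·u(€0) = 0.39·1 + 0.61·0 = 0.39.
The second indifference gives u(€8,471) = 0.17·u(€24,698) + 0.83·u(€0) = 0.17·0.39 + 0.83·0.00 = 0.0663.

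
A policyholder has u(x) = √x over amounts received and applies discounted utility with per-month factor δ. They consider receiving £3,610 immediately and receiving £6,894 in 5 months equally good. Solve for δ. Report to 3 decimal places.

The payoff in 5 months is discounted by δ^5, so u(3610) = δ^5·u(6894) and δ^5 = u(3610)/u(6894).
Since u(x) = √x, δ^5 = √(3610/6894) = 0.72363.
So δ = 0.72363^(1/5) ≈ 0.937.

δ ≈ 0.937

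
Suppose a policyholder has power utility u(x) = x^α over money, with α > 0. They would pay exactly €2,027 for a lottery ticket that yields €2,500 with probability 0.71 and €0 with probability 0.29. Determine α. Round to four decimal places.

α ≈ 1.6330

The lottery's expected utility is 0.71·u(2500) + 0.29·u(0) = 0.71·2500^α (since u(0) = 0 for α > 0).
Indifference: 2027^α = 0.71·2500^α, so (2027/2500)^α = 0.71.
Taking logs: α·ln(2027/2500) = ln(0.71), so α = -0.3424903 / -0.2097339 ≈ 1.6330.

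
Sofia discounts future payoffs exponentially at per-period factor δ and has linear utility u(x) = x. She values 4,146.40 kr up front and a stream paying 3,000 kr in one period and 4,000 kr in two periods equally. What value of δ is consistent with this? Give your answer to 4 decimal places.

Present value of the stream is 3000·δ + 4000·δ². Indifference gives 3000δ + 4000δ² = 4146.40.
That is, 4000δ² + 3000δ − 4146.40 = 0, a quadratic in δ.
The positive root is δ = [−3000 + √(3000² + 4·4000·4146.40)] / (2·4000) = (−3000 + 8680.000)/8000 ≈ 0.7100.

δ ≈ 0.7100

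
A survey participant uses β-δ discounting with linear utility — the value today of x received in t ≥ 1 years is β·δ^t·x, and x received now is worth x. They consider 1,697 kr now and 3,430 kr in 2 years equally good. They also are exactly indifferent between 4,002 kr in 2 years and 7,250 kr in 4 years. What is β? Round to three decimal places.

From the later pair, β·δ^2·4002 = β·δ^4·7250; dividing through, δ^2 = 4002/7250 = 0.55200, so δ = 0.74297.
The first indifference: 1697 = β·δ^2·3430, so β = 1697/(δ^2·3430) = 1697/(0.55200·3430) ≈ 0.896.

β ≈ 0.896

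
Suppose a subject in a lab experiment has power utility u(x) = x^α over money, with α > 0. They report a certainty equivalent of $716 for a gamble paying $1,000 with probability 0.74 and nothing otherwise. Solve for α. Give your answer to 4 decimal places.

α ≈ 0.9013

EU(lottery) = 0.74·1000^α + 0.26·0 = 0.74·1000^α.
Setting u(716) equal to that: 716^α = 0.74·1000^α ⇒ (716/1000)^α = 0.74.
Taking logs: α·ln(716/1000) = ln(0.74), so α = -0.3011051 / -0.3340751 ≈ 0.9013.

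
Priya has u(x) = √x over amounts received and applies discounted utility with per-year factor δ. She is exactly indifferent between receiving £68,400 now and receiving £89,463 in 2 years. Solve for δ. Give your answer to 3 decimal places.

δ ≈ 0.935

Indifference means u(68400) = δ^2 · u(89463), so δ^2 = u(68400)/u(89463).
Since u(x) = √x, δ^2 = √(68400/89463) = 0.87439.
Hence δ = (0.87439)^(1/2) = 0.93509.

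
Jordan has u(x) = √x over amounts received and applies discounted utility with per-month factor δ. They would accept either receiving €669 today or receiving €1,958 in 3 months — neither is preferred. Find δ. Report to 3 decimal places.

Equating discounted utilities: u(669) = δ^3·u(1958) ⇒ δ^3 = u(669)/u(1958).
Since u(x) = √x, δ^3 = √(669/1958) = 0.58453.
Hence δ = (0.58453)^(1/3) = 0.83612.

δ ≈ 0.836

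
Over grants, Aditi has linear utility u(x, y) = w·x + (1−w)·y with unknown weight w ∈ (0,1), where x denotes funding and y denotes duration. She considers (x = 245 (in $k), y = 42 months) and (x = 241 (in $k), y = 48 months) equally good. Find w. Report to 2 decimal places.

u(245,42) = u(241,48) means w·245 + (1−w)·42 = w·241 + (1−w)·48.
Collecting terms: w·4 = (1−w)·6.
The marginal rate of substitution is 6/4, so w = 6/(4+6) = 0.60.

w = 0.60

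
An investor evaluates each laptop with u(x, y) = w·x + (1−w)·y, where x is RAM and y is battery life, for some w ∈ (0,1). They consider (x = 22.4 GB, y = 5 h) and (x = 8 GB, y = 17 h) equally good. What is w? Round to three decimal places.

w = 0.455

Equating utilities: w·22.4 + (1−w)·5 = w·8 + (1−w)·17.
Collecting terms: w·14.4 = (1−w)·12.
The marginal rate of substitution is 12/14.4, so w = 12/(14.4+12) = 0.455.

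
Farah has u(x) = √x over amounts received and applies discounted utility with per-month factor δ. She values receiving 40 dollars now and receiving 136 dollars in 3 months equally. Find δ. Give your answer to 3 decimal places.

δ ≈ 0.815

The payoff in 3 months is discounted by δ^3, so u(40) = δ^3·u(136) and δ^3 = u(40)/u(136).
With u(x) = √x: δ^3 = √40/√136 = √(40/136) = 0.54233.
So δ = 0.54233^(1/3) ≈ 0.815.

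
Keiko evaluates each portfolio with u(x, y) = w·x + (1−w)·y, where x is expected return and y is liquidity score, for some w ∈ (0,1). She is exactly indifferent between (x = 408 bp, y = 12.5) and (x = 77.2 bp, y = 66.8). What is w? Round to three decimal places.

w = 0.141

Indifference: w·408 + (1−w)·12.5 = w·77.2 + (1−w)·66.8.
w·(408−77.2) = (1−w)·(66.8−12.5), i.e. w·330.8 = (1−w)·54.3.
Hence w = 54.3/(330.8+54.3) = 54.3/385.1 = 0.141.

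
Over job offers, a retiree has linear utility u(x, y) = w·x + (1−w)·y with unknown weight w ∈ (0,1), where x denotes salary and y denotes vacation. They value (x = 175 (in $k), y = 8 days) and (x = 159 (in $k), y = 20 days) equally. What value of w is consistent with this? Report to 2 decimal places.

u(175,8) = u(159,20) means w·175 + (1−w)·8 = w·159 + (1−w)·20.
w·(175−159) = (1−w)·(20−8), i.e. w·16 = (1−w)·12.
So w/(1−w) = 12/16 = 0.7500, giving w = 12/(16+12) = 0.43.

w = 0.43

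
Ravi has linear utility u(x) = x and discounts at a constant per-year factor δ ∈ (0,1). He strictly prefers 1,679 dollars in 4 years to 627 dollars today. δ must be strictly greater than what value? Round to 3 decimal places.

The preference means 627 < δ^4·1679.
Hence δ^4 > 627/1679 = 0.37344, and x ↦ x^(1/4) is increasing on (0,∞).
δ > 0.37344^(1/4) = 0.782.

δ > 0.782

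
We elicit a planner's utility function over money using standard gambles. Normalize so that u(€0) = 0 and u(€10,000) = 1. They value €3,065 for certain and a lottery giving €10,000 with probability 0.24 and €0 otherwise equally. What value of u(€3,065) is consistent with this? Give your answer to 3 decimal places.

By the standard-gamble method, u(€3,065) is just the indifference probability on the best outcome: 0.24.

0.240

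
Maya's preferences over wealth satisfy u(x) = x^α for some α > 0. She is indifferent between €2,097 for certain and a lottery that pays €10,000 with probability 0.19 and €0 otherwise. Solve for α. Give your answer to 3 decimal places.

EU(lottery) = 0.19·10000^α + 0.81·0 = 0.19·10000^α.
Setting u(2097) equal to that: 2097^α = 0.19·10000^α ⇒ (2097/10000)^α = 0.19.
α = ln(0.19) / ln(2097/10000) = -1.660731/-1.562077 ≈ 1.063.

α ≈ 1.063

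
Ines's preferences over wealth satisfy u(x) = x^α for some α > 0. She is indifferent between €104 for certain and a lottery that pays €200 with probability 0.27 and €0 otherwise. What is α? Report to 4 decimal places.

α ≈ 2.0023

Since u(0) = 0, the lottery's EU is 0.27·200^α.
Equating: 104^α = 0.27·200^α, i.e. 0.5200^α = 0.27.
α = ln(0.27) / ln(104/200) = -1.3093333/-0.6539265 ≈ 2.0023.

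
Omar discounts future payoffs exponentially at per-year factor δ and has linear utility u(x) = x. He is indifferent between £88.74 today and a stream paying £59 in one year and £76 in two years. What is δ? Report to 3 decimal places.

δ ≈ 0.760

The stream is worth 59δ + 76δ² today, so 59δ + 76δ² = 88.74.
So 76δ² + 59δ − 88.74 = 0.
δ = (−59 + √(59² + 4·76·88.74)) / (2·76) = (−59 + √30457.96) / 152 ≈ 0.760.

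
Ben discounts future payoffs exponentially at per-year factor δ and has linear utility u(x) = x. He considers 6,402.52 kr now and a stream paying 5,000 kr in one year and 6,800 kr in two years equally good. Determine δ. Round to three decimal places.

Equating present values: 6402.52 = 5000δ + 6800δ².
Rearranged: 6800δ² + 5000δ − 6402.52 = 0.
The positive root is δ = [−5000 + √(5000² + 4·6800·6402.52)] / (2·6800) = (−5000 + 14112.000)/13600 ≈ 0.670.

δ ≈ 0.670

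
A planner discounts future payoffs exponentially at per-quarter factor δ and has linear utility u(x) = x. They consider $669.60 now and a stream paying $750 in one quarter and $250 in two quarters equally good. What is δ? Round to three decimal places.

δ ≈ 0.720

Present value of the stream is 750·δ + 250·δ². Indifference gives 750δ + 250δ² = 669.60.
Rearranged: 250δ² + 750δ − 669.60 = 0.
The positive root is δ = [−750 + √(750² + 4·250·669.60)] / (2·250) = (−750 + 1110.000)/500 ≈ 0.720.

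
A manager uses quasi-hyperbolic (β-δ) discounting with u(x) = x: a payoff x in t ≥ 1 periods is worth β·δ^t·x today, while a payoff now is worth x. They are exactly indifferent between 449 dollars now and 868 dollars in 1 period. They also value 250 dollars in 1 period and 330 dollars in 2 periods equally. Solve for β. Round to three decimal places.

β ≈ 0.683

Both payoffs in the second observation are in the future, so β drops out: δ^1·250 = δ^2·330 ⇒ δ = 250/330 = 0.75758.
The first indifference: 449 = β·δ·868, so β = 449/(δ·868) = 449/(0.75758·868) ≈ 0.683.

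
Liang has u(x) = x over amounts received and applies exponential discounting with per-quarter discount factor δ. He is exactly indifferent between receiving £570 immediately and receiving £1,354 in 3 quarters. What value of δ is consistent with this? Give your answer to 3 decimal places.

Indifference means u(570) = δ^3 · u(1354), so δ^3 = u(570)/u(1354).
With u(x) = x: δ^3 = 570/1354 = 0.42097.
Taking the cube root: δ = 0.42097^(1/3) ≈ 0.749.

δ ≈ 0.749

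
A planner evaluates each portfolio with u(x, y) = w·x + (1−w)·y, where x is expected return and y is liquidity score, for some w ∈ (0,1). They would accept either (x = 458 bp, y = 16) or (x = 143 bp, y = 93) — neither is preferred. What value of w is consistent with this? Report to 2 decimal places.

w = 0.20

Indifference: w·458 + (1−w)·16 = w·143 + (1−w)·93.
w·(458−143) = (1−w)·(93−16), i.e. w·315 = (1−w)·77.
So w/(1−w) = 77/315 = 0.2444, giving w = 77/(315+77) = 0.20.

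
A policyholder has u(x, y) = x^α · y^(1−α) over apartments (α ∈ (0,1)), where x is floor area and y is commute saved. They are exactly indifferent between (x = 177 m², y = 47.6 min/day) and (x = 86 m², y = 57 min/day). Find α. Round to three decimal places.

α ≈ 0.200

Indifference: 177^α · 47.6^(1−α) = 86^α · 57^(1−α).
Taking logs: α·ln 177 + (1−α)·ln 47.6 = α·ln 86 + (1−α)·ln 57, i.e. α·0.721802 = (1−α)·0.180219.
With A = 0.721802 and B = 0.180219: α·A = (1−α)·B, so α = B/(A+B) = 0.180219/0.902021 ≈ 0.200.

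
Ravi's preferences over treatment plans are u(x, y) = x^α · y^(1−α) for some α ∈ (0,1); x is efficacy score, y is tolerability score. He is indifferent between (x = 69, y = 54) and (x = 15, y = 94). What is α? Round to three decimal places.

α ≈ 0.266

Indifference: 69^α · 54^(1−α) = 15^α · 94^(1−α).
Taking logs: α·ln 69 + (1−α)·ln 54 = α·ln 15 + (1−α)·ln 94, i.e. α·1.526056 = (1−α)·0.554311.
Thus α·(2.080367) = 0.554311, so α = 0.554311/2.080367 ≈ 0.266.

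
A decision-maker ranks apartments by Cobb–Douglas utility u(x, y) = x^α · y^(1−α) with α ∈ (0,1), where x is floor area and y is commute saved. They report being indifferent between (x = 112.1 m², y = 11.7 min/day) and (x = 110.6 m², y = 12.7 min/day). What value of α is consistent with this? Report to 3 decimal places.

The Cobb–Douglas utilities coincide, so 112.1^α·11.7^(1−α) = 110.6^α·12.7^(1−α).
(112.1/110.6)^α = (12.7/11.7)^(1−α); take logs: α·ln(112.1/110.6) = (1−α)·ln(12.7/11.7), i.e. α·0.013471 = (1−α)·0.082013.
Thus α·(0.095484) = 0.082013, so α = 0.082013/0.095484 ≈ 0.859.

α ≈ 0.859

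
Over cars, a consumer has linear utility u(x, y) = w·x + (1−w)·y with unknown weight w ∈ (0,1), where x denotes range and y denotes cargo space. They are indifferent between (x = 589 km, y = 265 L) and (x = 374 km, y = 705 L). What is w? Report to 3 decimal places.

Equating utilities: w·589 + (1−w)·265 = w·374 + (1−w)·705.
Rearranging, 215·w − 440·(1−w) = 0.
So w/(1−w) = 440/215 = 2.0465, giving w = 440/(215+440) = 0.672.

w = 0.672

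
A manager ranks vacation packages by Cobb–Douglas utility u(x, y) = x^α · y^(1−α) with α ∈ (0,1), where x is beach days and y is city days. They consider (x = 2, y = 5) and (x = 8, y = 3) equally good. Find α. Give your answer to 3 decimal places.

Indifference: 2^α · 5^(1−α) = 8^α · 3^(1−α).
Taking logs: α·ln 2 + (1−α)·ln 5 = α·ln 8 + (1−α)·ln 3, i.e. α·-1.386294 = (1−α)·-0.510826.
So α/(1−α) = (-0.510826)/(-1.386294) = 0.368483, and α = 0.368483/1.368483 ≈ 0.269.

α ≈ 0.269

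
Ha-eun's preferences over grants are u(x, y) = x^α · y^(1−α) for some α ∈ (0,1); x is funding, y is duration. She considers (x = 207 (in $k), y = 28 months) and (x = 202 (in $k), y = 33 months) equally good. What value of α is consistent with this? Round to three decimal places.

α ≈ 0.870

Indifference: 207^α · 28^(1−α) = 202^α · 33^(1−α).
Taking logs: α·ln 207 + (1−α)·ln 28 = α·ln 202 + (1−α)·ln 33, i.e. α·0.024451 = (1−α)·0.164303.
With A = 0.024451 and B = 0.164303: α·A = (1−α)·B, so α = B/(A+B) = 0.164303/0.188754 ≈ 0.870.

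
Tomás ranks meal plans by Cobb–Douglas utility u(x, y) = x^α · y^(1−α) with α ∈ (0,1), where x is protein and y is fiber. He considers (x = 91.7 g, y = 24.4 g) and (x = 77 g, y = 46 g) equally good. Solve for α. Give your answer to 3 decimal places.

Set the two utilities equal: 91.7^α·24.4^(1−α) = 77^α·46^(1−α).
(91.7/77)^α = (46/24.4)^(1−α); take logs: α·ln(91.7/77) = (1−α)·ln(46/24.4), i.e. α·0.174717 = (1−α)·0.634058.
Thus α·(0.808775) = 0.634058, so α = 0.634058/0.808775 ≈ 0.784.

α ≈ 0.784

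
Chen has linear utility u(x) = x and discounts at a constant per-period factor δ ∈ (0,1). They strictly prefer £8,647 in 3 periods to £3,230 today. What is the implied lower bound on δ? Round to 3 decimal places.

δ > 0.720

Comparing present values: 3230 < δ^3·8647.
So δ^3 > 3230/8647 = 0.37354; taking the cube root of both positive sides preserves the inequality.
δ > (3230/8647)^(1/3) ≈ 0.720.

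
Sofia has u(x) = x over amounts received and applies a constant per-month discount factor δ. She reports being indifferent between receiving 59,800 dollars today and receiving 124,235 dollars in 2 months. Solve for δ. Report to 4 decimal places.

δ ≈ 0.6938

Equating discounted utilities: u(59800) = δ^2·u(124235) ⇒ δ^2 = u(59800)/u(124235).
With u(x) = x: δ^2 = 59800/124235 = 0.48135.
Hence δ = (0.48135)^(1/2) = 0.693791.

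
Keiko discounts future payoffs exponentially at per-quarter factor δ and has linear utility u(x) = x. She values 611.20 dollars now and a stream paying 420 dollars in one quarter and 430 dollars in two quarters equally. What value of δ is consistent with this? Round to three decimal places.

Present value of the stream is 420·δ + 430·δ². Indifference gives 420δ + 430δ² = 611.20.
So 430δ² + 420δ − 611.20 = 0.
By the quadratic formula (taking the positive root), δ = (−420 + √1227664.00) / 860 ≈ 0.800.

δ ≈ 0.800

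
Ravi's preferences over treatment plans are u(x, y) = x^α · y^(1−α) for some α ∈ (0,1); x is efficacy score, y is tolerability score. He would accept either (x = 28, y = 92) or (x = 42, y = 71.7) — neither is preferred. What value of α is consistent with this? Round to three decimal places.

Indifference: 28^α · 92^(1−α) = 42^α · 71.7^(1−α).
Taking logs: α·ln 28 + (1−α)·ln 92 = α·ln 42 + (1−α)·ln 71.7, i.e. α·-0.405465 = (1−α)·-0.249298.
With A = -0.405465 and B = -0.249298: α·A = (1−α)·B, so α = B/(A+B) = -0.249298/-0.654763 ≈ 0.381.

α ≈ 0.381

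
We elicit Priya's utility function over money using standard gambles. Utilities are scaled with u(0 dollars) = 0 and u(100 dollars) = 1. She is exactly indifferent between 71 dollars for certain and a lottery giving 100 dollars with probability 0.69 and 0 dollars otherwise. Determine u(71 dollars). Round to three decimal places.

0.690

By the standard-gamble method, u(71 dollars) is just the indifference probability on the best outcome: 0.69.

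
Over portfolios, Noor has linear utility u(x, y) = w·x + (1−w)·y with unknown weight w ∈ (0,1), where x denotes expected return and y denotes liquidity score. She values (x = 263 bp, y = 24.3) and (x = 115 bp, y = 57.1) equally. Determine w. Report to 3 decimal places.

Equating utilities: w·263 + (1−w)·24.3 = w·115 + (1−w)·57.1.
Rearranging, 148·w − 32.8·(1−w) = 0.
So w/(1−w) = 32.8/148 = 0.2216, giving w = 32.8/(148+32.8) = 0.181.

w = 0.181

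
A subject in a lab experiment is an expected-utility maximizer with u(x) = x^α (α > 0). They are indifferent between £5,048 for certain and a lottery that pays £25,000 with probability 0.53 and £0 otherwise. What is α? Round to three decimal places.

EU(lottery) = 0.53·25000^α + 0.47·0 = 0.53·25000^α.
Setting u(5048) equal to that: 5048^α = 0.53·25000^α ⇒ (5048/25000)^α = 0.53.
Taking logs: α·ln(5048/25000) = ln(0.53), so α = -0.634878 / -1.599884 ≈ 0.397.

α ≈ 0.397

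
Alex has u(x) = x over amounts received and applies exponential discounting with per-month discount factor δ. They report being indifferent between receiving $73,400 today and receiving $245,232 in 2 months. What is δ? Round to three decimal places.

The payoff in 2 months is discounted by δ^2, so u(73400) = δ^2·u(245232) and δ^2 = u(73400)/u(245232).
With u(x) = x: δ^2 = 73400/245232 = 0.29931.
Taking the square root: δ = 0.29931^(1/2) ≈ 0.547.

δ ≈ 0.547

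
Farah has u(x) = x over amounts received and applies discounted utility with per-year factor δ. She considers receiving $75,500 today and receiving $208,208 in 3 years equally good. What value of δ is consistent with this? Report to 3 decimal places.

Indifference means u(75500) = δ^3 · u(208208), so δ^3 = u(75500)/u(208208).
With u(x) = x: δ^3 = 75500/208208 = 0.36262.
So δ = 0.36262^(1/3) ≈ 0.713.

δ ≈ 0.713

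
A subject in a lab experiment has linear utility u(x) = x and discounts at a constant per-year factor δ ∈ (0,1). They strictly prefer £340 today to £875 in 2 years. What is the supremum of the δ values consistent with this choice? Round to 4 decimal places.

δ < 0.6234

The preference means 340 > δ^2·875.
Dividing by 875: δ^2 < 0.38857. Both sides are positive, so the square root keeps the direction.
δ < (340/875)^(1/2) ≈ 0.6234.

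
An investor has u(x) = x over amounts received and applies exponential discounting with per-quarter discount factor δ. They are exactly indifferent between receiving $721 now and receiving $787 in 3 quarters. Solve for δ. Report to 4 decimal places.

Equating discounted utilities: u(721) = δ^3·u(787) ⇒ δ^3 = u(721)/u(787).
With u(x) = x: δ^3 = 721/787 = 0.91614.
Hence δ = (0.91614)^(1/3) = 0.971226.

δ ≈ 0.9712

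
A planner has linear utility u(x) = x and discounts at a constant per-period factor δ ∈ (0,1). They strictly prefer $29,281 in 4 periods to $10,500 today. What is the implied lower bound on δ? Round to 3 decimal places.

The preference means 10500 < δ^4·29281.
Hence δ^4 > 10500/29281 = 0.35859, and x ↦ x^(1/4) is increasing on (0,∞).
δ > (10500/29281)^(1/4) ≈ 0.774.

δ > 0.774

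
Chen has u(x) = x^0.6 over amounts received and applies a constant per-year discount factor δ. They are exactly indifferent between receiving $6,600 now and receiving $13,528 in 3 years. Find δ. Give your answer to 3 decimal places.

Indifference means u(6600) = δ^3 · u(13528), so δ^3 = u(6600)/u(13528).
Since u(x) = x^0.6, δ^3 = (6600/13528)^0.6 = 0.48788^0.6 = 0.65011.
Hence δ = (0.65011)^(1/3) = 0.86629.

δ ≈ 0.866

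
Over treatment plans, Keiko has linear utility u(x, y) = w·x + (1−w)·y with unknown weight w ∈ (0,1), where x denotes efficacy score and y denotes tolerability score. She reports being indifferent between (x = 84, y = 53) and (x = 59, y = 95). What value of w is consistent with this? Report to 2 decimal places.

w = 0.63

Equating utilities: w·84 + (1−w)·53 = w·59 + (1−w)·95.
Collecting terms: w·25 = (1−w)·42.
Hence w = 42/(25+42) = 42/67 = 0.63.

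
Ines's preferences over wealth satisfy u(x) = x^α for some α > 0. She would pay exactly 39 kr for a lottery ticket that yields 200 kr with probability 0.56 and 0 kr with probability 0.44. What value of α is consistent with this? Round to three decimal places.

α ≈ 0.355

Since u(0) = 0, the lottery's EU is 0.56·200^α.
Indifference: 39^α = 0.56·200^α, so (39/200)^α = 0.56.
Taking logs: α·ln(39/200) = ln(0.56), so α = -0.579818 / -1.634756 ≈ 0.355.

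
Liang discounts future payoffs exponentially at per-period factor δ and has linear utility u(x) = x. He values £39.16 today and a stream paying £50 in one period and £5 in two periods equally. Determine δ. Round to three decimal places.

The stream is worth 50δ + 5δ² today, so 50δ + 5δ² = 39.16.
Rearranged: 5δ² + 50δ − 39.16 = 0.
δ = (−50 + √(50² + 4·5·39.16)) / (2·5) = (−50 + √3283.20) / 10 ≈ 0.730.

δ ≈ 0.730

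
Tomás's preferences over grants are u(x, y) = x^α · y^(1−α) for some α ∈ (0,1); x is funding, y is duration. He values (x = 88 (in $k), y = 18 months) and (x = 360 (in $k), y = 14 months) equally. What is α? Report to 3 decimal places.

α ≈ 0.151

The Cobb–Douglas utilities coincide, so 88^α·18^(1−α) = 360^α·14^(1−α).
Taking logs: α·ln 88 + (1−α)·ln 18 = α·ln 360 + (1−α)·ln 14, i.e. α·-1.408767 = (1−α)·-0.251314.
With A = -1.408767 and B = -0.251314: α·A = (1−α)·B, so α = B/(A+B) = -0.251314/-1.660081 ≈ 0.151.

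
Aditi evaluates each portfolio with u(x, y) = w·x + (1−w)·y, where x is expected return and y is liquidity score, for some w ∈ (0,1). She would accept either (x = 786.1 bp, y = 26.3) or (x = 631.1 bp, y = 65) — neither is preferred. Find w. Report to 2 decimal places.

u(786.1,26.3) = u(631.1,65) means w·786.1 + (1−w)·26.3 = w·631.1 + (1−w)·65.
Collecting terms: w·155 = (1−w)·38.7.
The marginal rate of substitution is 38.7/155, so w = 38.7/(155+38.7) = 0.20.

w = 0.20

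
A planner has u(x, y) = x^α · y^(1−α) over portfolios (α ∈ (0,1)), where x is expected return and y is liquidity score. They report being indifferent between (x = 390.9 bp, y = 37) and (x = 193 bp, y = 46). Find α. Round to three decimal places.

α ≈ 0.236

Indifference: 390.9^α · 37^(1−α) = 193^α · 46^(1−α).
(390.9/193)^α = (46/37)^(1−α); take logs: α·ln(390.9/193) = (1−α)·ln(46/37), i.e. α·0.705762 = (1−α)·0.217723.
Thus α·(0.923485) = 0.217723, so α = 0.217723/0.923485 ≈ 0.236.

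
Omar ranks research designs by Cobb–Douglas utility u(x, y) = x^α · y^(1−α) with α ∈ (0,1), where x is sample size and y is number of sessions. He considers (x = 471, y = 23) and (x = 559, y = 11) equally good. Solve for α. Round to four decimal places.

Indifference: 471^α · 23^(1−α) = 559^α · 11^(1−α).
(471/559)^α = (11/23)^(1−α); take logs: α·ln(471/559) = (1−α)·ln(11/23), i.e. α·-0.1712914 = (1−α)·-0.7375989.
So α/(1−α) = (-0.7375989)/(-0.1712914) = 4.3061059, and α = 4.3061059/5.3061059 ≈ 0.8115.

α ≈ 0.8115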